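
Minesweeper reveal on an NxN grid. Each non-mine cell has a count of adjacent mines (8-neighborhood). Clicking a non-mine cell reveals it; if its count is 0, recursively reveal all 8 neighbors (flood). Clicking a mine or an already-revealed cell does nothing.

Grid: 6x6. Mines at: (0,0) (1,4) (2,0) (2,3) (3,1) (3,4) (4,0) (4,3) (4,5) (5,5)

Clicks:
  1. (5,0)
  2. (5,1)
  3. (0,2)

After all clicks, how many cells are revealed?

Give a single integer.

Answer: 8

Derivation:
Click 1 (5,0) count=1: revealed 1 new [(5,0)] -> total=1
Click 2 (5,1) count=1: revealed 1 new [(5,1)] -> total=2
Click 3 (0,2) count=0: revealed 6 new [(0,1) (0,2) (0,3) (1,1) (1,2) (1,3)] -> total=8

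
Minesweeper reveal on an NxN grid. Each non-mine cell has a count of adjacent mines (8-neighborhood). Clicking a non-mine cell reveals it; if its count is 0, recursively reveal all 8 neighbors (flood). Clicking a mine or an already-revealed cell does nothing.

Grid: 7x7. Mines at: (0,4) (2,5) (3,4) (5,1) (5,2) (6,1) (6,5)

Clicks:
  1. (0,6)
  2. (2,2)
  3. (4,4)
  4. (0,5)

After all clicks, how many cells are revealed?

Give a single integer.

Answer: 25

Derivation:
Click 1 (0,6) count=0: revealed 4 new [(0,5) (0,6) (1,5) (1,6)] -> total=4
Click 2 (2,2) count=0: revealed 20 new [(0,0) (0,1) (0,2) (0,3) (1,0) (1,1) (1,2) (1,3) (2,0) (2,1) (2,2) (2,3) (3,0) (3,1) (3,2) (3,3) (4,0) (4,1) (4,2) (4,3)] -> total=24
Click 3 (4,4) count=1: revealed 1 new [(4,4)] -> total=25
Click 4 (0,5) count=1: revealed 0 new [(none)] -> total=25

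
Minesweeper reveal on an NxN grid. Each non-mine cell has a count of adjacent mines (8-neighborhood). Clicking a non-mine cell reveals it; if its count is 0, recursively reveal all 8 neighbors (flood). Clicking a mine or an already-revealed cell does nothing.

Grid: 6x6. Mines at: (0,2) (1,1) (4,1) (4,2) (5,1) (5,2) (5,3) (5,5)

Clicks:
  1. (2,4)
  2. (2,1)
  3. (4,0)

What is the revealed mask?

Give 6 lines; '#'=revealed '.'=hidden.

Answer: ...###
..####
.#####
..####
#..###
......

Derivation:
Click 1 (2,4) count=0: revealed 18 new [(0,3) (0,4) (0,5) (1,2) (1,3) (1,4) (1,5) (2,2) (2,3) (2,4) (2,5) (3,2) (3,3) (3,4) (3,5) (4,3) (4,4) (4,5)] -> total=18
Click 2 (2,1) count=1: revealed 1 new [(2,1)] -> total=19
Click 3 (4,0) count=2: revealed 1 new [(4,0)] -> total=20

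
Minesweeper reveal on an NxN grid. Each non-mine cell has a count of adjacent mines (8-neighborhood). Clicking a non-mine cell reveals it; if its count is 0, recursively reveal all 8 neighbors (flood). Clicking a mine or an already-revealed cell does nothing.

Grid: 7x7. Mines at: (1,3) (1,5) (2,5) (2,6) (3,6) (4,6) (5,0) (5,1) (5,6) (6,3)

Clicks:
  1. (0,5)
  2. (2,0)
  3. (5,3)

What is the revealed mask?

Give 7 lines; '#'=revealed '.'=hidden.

Click 1 (0,5) count=1: revealed 1 new [(0,5)] -> total=1
Click 2 (2,0) count=0: revealed 27 new [(0,0) (0,1) (0,2) (1,0) (1,1) (1,2) (2,0) (2,1) (2,2) (2,3) (2,4) (3,0) (3,1) (3,2) (3,3) (3,4) (3,5) (4,0) (4,1) (4,2) (4,3) (4,4) (4,5) (5,2) (5,3) (5,4) (5,5)] -> total=28
Click 3 (5,3) count=1: revealed 0 new [(none)] -> total=28

Answer: ###..#.
###....
#####..
######.
######.
..####.
.......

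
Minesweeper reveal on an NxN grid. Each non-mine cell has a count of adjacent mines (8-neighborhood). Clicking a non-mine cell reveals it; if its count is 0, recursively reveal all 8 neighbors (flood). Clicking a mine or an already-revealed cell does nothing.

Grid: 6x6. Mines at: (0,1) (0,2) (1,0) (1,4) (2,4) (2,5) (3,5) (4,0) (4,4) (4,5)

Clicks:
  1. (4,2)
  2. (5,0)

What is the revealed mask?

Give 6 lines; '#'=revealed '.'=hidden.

Click 1 (4,2) count=0: revealed 15 new [(1,1) (1,2) (1,3) (2,1) (2,2) (2,3) (3,1) (3,2) (3,3) (4,1) (4,2) (4,3) (5,1) (5,2) (5,3)] -> total=15
Click 2 (5,0) count=1: revealed 1 new [(5,0)] -> total=16

Answer: ......
.###..
.###..
.###..
.###..
####..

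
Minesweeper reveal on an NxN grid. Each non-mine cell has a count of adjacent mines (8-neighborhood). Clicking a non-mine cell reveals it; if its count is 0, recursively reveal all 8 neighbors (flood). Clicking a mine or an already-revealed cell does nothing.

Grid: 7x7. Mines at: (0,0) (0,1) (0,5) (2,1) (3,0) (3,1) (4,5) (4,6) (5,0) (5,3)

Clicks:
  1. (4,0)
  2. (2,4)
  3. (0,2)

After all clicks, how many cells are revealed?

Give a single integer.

Answer: 22

Derivation:
Click 1 (4,0) count=3: revealed 1 new [(4,0)] -> total=1
Click 2 (2,4) count=0: revealed 21 new [(0,2) (0,3) (0,4) (1,2) (1,3) (1,4) (1,5) (1,6) (2,2) (2,3) (2,4) (2,5) (2,6) (3,2) (3,3) (3,4) (3,5) (3,6) (4,2) (4,3) (4,4)] -> total=22
Click 3 (0,2) count=1: revealed 0 new [(none)] -> total=22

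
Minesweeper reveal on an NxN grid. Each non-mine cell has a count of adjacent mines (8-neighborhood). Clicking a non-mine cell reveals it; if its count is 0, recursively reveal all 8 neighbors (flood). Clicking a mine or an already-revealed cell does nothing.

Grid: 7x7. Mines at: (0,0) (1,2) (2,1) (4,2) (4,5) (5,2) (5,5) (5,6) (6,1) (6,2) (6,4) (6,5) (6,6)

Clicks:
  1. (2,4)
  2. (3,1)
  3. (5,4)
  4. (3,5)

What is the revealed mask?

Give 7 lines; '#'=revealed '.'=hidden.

Click 1 (2,4) count=0: revealed 16 new [(0,3) (0,4) (0,5) (0,6) (1,3) (1,4) (1,5) (1,6) (2,3) (2,4) (2,5) (2,6) (3,3) (3,4) (3,5) (3,6)] -> total=16
Click 2 (3,1) count=2: revealed 1 new [(3,1)] -> total=17
Click 3 (5,4) count=4: revealed 1 new [(5,4)] -> total=18
Click 4 (3,5) count=1: revealed 0 new [(none)] -> total=18

Answer: ...####
...####
...####
.#.####
.......
....#..
.......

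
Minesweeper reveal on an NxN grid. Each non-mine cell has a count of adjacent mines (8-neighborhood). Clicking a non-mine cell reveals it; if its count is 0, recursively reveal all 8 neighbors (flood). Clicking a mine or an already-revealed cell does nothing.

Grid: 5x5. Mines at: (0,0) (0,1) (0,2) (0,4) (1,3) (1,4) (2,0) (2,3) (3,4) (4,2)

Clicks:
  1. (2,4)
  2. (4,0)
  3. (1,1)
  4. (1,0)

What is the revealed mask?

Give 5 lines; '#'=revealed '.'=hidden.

Click 1 (2,4) count=4: revealed 1 new [(2,4)] -> total=1
Click 2 (4,0) count=0: revealed 4 new [(3,0) (3,1) (4,0) (4,1)] -> total=5
Click 3 (1,1) count=4: revealed 1 new [(1,1)] -> total=6
Click 4 (1,0) count=3: revealed 1 new [(1,0)] -> total=7

Answer: .....
##...
....#
##...
##...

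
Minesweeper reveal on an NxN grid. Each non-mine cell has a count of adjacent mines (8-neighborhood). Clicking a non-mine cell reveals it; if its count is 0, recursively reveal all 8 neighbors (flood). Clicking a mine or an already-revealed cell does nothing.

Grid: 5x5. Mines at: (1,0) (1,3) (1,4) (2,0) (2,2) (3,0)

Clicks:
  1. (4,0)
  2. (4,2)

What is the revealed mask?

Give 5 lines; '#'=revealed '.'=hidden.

Click 1 (4,0) count=1: revealed 1 new [(4,0)] -> total=1
Click 2 (4,2) count=0: revealed 10 new [(2,3) (2,4) (3,1) (3,2) (3,3) (3,4) (4,1) (4,2) (4,3) (4,4)] -> total=11

Answer: .....
.....
...##
.####
#####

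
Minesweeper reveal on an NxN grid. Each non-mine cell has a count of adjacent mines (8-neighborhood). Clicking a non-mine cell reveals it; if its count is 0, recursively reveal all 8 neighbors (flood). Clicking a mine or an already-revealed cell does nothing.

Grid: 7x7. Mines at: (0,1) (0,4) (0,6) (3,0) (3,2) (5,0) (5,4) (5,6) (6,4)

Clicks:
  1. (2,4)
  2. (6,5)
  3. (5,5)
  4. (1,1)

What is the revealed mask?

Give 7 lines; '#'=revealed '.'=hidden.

Answer: .......
.#.####
...####
...####
...####
.....#.
.....#.

Derivation:
Click 1 (2,4) count=0: revealed 16 new [(1,3) (1,4) (1,5) (1,6) (2,3) (2,4) (2,5) (2,6) (3,3) (3,4) (3,5) (3,6) (4,3) (4,4) (4,5) (4,6)] -> total=16
Click 2 (6,5) count=3: revealed 1 new [(6,5)] -> total=17
Click 3 (5,5) count=3: revealed 1 new [(5,5)] -> total=18
Click 4 (1,1) count=1: revealed 1 new [(1,1)] -> total=19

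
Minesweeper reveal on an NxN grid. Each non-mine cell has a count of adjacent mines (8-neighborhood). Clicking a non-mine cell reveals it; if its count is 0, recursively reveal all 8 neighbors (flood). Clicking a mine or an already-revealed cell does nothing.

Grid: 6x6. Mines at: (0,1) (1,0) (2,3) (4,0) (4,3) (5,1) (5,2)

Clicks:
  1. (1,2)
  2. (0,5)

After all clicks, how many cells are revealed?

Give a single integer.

Click 1 (1,2) count=2: revealed 1 new [(1,2)] -> total=1
Click 2 (0,5) count=0: revealed 15 new [(0,2) (0,3) (0,4) (0,5) (1,3) (1,4) (1,5) (2,4) (2,5) (3,4) (3,5) (4,4) (4,5) (5,4) (5,5)] -> total=16

Answer: 16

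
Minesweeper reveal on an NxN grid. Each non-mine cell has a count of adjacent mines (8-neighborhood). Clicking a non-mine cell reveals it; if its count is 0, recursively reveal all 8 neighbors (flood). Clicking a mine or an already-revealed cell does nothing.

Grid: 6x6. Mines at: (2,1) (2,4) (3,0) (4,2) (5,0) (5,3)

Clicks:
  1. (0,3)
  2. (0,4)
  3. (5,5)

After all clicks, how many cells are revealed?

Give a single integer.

Click 1 (0,3) count=0: revealed 12 new [(0,0) (0,1) (0,2) (0,3) (0,4) (0,5) (1,0) (1,1) (1,2) (1,3) (1,4) (1,5)] -> total=12
Click 2 (0,4) count=0: revealed 0 new [(none)] -> total=12
Click 3 (5,5) count=0: revealed 6 new [(3,4) (3,5) (4,4) (4,5) (5,4) (5,5)] -> total=18

Answer: 18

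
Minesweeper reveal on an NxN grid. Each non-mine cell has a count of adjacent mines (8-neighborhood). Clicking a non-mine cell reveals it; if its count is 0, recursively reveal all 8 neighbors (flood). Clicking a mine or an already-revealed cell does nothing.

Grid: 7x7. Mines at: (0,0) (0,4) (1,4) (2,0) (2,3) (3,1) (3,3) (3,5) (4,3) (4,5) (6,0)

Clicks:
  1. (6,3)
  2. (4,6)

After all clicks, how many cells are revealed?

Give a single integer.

Answer: 13

Derivation:
Click 1 (6,3) count=0: revealed 12 new [(5,1) (5,2) (5,3) (5,4) (5,5) (5,6) (6,1) (6,2) (6,3) (6,4) (6,5) (6,6)] -> total=12
Click 2 (4,6) count=2: revealed 1 new [(4,6)] -> total=13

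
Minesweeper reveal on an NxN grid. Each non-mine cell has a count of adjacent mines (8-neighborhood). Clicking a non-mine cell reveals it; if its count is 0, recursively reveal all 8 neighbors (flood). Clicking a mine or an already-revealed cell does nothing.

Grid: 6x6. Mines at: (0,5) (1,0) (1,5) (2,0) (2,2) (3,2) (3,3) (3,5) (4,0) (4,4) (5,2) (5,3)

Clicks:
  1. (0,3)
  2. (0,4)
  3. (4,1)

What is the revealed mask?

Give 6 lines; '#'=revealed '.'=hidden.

Click 1 (0,3) count=0: revealed 8 new [(0,1) (0,2) (0,3) (0,4) (1,1) (1,2) (1,3) (1,4)] -> total=8
Click 2 (0,4) count=2: revealed 0 new [(none)] -> total=8
Click 3 (4,1) count=3: revealed 1 new [(4,1)] -> total=9

Answer: .####.
.####.
......
......
.#....
......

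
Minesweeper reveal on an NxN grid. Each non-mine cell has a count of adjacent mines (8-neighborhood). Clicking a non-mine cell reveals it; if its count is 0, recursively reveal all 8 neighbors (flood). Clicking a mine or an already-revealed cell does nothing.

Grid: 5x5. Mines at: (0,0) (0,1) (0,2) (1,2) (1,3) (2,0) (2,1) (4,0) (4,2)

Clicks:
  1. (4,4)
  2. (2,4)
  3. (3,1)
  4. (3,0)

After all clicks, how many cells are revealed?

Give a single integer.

Click 1 (4,4) count=0: revealed 6 new [(2,3) (2,4) (3,3) (3,4) (4,3) (4,4)] -> total=6
Click 2 (2,4) count=1: revealed 0 new [(none)] -> total=6
Click 3 (3,1) count=4: revealed 1 new [(3,1)] -> total=7
Click 4 (3,0) count=3: revealed 1 new [(3,0)] -> total=8

Answer: 8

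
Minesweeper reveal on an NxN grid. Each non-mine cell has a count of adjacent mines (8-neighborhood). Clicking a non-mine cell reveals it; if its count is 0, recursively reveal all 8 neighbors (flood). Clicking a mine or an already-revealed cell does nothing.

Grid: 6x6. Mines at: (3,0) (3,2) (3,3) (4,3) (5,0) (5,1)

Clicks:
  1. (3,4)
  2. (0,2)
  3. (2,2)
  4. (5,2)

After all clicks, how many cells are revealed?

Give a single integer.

Answer: 25

Derivation:
Click 1 (3,4) count=2: revealed 1 new [(3,4)] -> total=1
Click 2 (0,2) count=0: revealed 23 new [(0,0) (0,1) (0,2) (0,3) (0,4) (0,5) (1,0) (1,1) (1,2) (1,3) (1,4) (1,5) (2,0) (2,1) (2,2) (2,3) (2,4) (2,5) (3,5) (4,4) (4,5) (5,4) (5,5)] -> total=24
Click 3 (2,2) count=2: revealed 0 new [(none)] -> total=24
Click 4 (5,2) count=2: revealed 1 new [(5,2)] -> total=25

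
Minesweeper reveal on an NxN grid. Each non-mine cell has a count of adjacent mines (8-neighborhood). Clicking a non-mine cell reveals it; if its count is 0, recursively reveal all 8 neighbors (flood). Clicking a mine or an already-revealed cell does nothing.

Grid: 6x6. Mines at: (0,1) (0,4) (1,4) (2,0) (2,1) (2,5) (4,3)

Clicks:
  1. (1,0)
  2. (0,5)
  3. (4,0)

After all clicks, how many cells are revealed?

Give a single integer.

Answer: 11

Derivation:
Click 1 (1,0) count=3: revealed 1 new [(1,0)] -> total=1
Click 2 (0,5) count=2: revealed 1 new [(0,5)] -> total=2
Click 3 (4,0) count=0: revealed 9 new [(3,0) (3,1) (3,2) (4,0) (4,1) (4,2) (5,0) (5,1) (5,2)] -> total=11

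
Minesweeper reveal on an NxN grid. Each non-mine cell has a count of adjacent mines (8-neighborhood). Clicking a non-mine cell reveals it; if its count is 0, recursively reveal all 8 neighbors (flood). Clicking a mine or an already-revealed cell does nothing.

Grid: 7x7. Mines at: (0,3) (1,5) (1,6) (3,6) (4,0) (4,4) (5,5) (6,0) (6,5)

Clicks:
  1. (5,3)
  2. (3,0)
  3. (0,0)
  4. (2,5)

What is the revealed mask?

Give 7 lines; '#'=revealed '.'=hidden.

Click 1 (5,3) count=1: revealed 1 new [(5,3)] -> total=1
Click 2 (3,0) count=1: revealed 1 new [(3,0)] -> total=2
Click 3 (0,0) count=0: revealed 27 new [(0,0) (0,1) (0,2) (1,0) (1,1) (1,2) (1,3) (1,4) (2,0) (2,1) (2,2) (2,3) (2,4) (3,1) (3,2) (3,3) (3,4) (4,1) (4,2) (4,3) (5,1) (5,2) (5,4) (6,1) (6,2) (6,3) (6,4)] -> total=29
Click 4 (2,5) count=3: revealed 1 new [(2,5)] -> total=30

Answer: ###....
#####..
######.
#####..
.###...
.####..
.####..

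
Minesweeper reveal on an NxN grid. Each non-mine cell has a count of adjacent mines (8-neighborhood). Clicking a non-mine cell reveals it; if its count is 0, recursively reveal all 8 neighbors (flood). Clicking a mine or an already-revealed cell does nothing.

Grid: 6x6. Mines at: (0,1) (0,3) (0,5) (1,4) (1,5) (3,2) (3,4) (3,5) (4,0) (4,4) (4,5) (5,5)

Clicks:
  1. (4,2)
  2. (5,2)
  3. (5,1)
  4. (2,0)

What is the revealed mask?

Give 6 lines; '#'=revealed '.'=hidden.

Answer: ......
##....
##....
##....
.###..
.###..

Derivation:
Click 1 (4,2) count=1: revealed 1 new [(4,2)] -> total=1
Click 2 (5,2) count=0: revealed 5 new [(4,1) (4,3) (5,1) (5,2) (5,3)] -> total=6
Click 3 (5,1) count=1: revealed 0 new [(none)] -> total=6
Click 4 (2,0) count=0: revealed 6 new [(1,0) (1,1) (2,0) (2,1) (3,0) (3,1)] -> total=12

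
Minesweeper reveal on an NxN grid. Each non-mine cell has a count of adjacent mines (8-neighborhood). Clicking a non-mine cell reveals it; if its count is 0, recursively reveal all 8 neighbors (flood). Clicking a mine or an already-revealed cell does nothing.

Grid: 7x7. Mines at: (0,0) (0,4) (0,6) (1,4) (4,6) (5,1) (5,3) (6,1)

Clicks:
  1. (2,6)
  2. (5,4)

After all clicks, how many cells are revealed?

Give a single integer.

Click 1 (2,6) count=0: revealed 6 new [(1,5) (1,6) (2,5) (2,6) (3,5) (3,6)] -> total=6
Click 2 (5,4) count=1: revealed 1 new [(5,4)] -> total=7

Answer: 7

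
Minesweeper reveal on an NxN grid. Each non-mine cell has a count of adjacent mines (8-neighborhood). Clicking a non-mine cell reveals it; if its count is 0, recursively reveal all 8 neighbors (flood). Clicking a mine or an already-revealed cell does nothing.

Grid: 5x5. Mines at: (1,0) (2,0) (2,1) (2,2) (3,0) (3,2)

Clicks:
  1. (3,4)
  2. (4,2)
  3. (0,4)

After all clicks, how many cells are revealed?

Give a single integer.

Answer: 15

Derivation:
Click 1 (3,4) count=0: revealed 14 new [(0,1) (0,2) (0,3) (0,4) (1,1) (1,2) (1,3) (1,4) (2,3) (2,4) (3,3) (3,4) (4,3) (4,4)] -> total=14
Click 2 (4,2) count=1: revealed 1 new [(4,2)] -> total=15
Click 3 (0,4) count=0: revealed 0 new [(none)] -> total=15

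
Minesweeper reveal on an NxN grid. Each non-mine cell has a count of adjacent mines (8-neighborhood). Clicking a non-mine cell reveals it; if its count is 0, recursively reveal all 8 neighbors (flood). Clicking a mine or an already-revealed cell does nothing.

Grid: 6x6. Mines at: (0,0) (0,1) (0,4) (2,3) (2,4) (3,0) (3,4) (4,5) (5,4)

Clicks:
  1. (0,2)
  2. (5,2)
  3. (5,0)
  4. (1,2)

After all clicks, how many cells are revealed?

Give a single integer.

Click 1 (0,2) count=1: revealed 1 new [(0,2)] -> total=1
Click 2 (5,2) count=0: revealed 11 new [(3,1) (3,2) (3,3) (4,0) (4,1) (4,2) (4,3) (5,0) (5,1) (5,2) (5,3)] -> total=12
Click 3 (5,0) count=0: revealed 0 new [(none)] -> total=12
Click 4 (1,2) count=2: revealed 1 new [(1,2)] -> total=13

Answer: 13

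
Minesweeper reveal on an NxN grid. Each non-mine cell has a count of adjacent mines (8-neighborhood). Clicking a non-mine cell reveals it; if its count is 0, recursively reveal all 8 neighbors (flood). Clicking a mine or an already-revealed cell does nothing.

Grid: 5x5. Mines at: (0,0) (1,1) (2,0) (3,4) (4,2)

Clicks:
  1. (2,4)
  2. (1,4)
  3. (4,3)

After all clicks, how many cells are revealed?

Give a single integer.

Click 1 (2,4) count=1: revealed 1 new [(2,4)] -> total=1
Click 2 (1,4) count=0: revealed 8 new [(0,2) (0,3) (0,4) (1,2) (1,3) (1,4) (2,2) (2,3)] -> total=9
Click 3 (4,3) count=2: revealed 1 new [(4,3)] -> total=10

Answer: 10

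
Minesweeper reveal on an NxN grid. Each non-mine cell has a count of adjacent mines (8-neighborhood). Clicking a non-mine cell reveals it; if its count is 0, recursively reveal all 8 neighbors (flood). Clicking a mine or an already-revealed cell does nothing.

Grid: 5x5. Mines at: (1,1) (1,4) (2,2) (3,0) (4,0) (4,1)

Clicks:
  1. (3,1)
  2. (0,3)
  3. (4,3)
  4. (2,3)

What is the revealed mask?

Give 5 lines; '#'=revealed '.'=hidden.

Answer: ...#.
.....
...##
.####
..###

Derivation:
Click 1 (3,1) count=4: revealed 1 new [(3,1)] -> total=1
Click 2 (0,3) count=1: revealed 1 new [(0,3)] -> total=2
Click 3 (4,3) count=0: revealed 8 new [(2,3) (2,4) (3,2) (3,3) (3,4) (4,2) (4,3) (4,4)] -> total=10
Click 4 (2,3) count=2: revealed 0 new [(none)] -> total=10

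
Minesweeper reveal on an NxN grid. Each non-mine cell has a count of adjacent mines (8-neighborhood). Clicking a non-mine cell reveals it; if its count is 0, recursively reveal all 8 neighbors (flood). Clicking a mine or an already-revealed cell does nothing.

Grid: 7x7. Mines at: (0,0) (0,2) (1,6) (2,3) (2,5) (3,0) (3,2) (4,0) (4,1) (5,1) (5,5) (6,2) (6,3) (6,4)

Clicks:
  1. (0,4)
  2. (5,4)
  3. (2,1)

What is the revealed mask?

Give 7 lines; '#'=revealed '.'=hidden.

Answer: ...###.
...###.
.#.....
.......
.......
....#..
.......

Derivation:
Click 1 (0,4) count=0: revealed 6 new [(0,3) (0,4) (0,5) (1,3) (1,4) (1,5)] -> total=6
Click 2 (5,4) count=3: revealed 1 new [(5,4)] -> total=7
Click 3 (2,1) count=2: revealed 1 new [(2,1)] -> total=8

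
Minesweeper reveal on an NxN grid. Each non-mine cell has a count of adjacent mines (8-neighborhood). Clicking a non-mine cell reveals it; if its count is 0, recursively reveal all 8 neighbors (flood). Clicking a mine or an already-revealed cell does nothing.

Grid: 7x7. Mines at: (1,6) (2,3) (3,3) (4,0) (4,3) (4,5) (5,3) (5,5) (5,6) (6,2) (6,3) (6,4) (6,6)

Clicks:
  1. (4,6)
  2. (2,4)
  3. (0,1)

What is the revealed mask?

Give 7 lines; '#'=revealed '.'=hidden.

Click 1 (4,6) count=3: revealed 1 new [(4,6)] -> total=1
Click 2 (2,4) count=2: revealed 1 new [(2,4)] -> total=2
Click 3 (0,1) count=0: revealed 18 new [(0,0) (0,1) (0,2) (0,3) (0,4) (0,5) (1,0) (1,1) (1,2) (1,3) (1,4) (1,5) (2,0) (2,1) (2,2) (3,0) (3,1) (3,2)] -> total=20

Answer: ######.
######.
###.#..
###....
......#
.......
.......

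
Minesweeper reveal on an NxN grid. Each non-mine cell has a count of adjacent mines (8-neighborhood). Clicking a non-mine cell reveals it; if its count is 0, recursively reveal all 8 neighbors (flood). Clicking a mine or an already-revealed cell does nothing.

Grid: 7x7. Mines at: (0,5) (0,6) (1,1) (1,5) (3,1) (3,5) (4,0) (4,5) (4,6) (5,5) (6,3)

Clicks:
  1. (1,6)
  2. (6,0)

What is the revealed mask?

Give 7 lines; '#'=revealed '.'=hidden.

Answer: .......
......#
.......
.......
.......
###....
###....

Derivation:
Click 1 (1,6) count=3: revealed 1 new [(1,6)] -> total=1
Click 2 (6,0) count=0: revealed 6 new [(5,0) (5,1) (5,2) (6,0) (6,1) (6,2)] -> total=7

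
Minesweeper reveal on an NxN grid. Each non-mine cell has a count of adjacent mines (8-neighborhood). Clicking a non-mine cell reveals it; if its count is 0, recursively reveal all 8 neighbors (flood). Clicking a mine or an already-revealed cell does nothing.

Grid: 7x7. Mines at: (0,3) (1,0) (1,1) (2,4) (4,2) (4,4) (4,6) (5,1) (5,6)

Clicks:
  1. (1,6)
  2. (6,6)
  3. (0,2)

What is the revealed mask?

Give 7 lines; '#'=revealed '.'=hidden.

Click 1 (1,6) count=0: revealed 10 new [(0,4) (0,5) (0,6) (1,4) (1,5) (1,6) (2,5) (2,6) (3,5) (3,6)] -> total=10
Click 2 (6,6) count=1: revealed 1 new [(6,6)] -> total=11
Click 3 (0,2) count=2: revealed 1 new [(0,2)] -> total=12

Answer: ..#.###
....###
.....##
.....##
.......
.......
......#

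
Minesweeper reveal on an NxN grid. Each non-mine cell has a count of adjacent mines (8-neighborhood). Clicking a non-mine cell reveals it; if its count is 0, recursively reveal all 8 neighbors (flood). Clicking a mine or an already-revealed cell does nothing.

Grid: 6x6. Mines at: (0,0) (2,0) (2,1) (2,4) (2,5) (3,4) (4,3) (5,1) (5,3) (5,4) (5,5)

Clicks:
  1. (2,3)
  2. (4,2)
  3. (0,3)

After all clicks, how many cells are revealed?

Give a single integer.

Click 1 (2,3) count=2: revealed 1 new [(2,3)] -> total=1
Click 2 (4,2) count=3: revealed 1 new [(4,2)] -> total=2
Click 3 (0,3) count=0: revealed 10 new [(0,1) (0,2) (0,3) (0,4) (0,5) (1,1) (1,2) (1,3) (1,4) (1,5)] -> total=12

Answer: 12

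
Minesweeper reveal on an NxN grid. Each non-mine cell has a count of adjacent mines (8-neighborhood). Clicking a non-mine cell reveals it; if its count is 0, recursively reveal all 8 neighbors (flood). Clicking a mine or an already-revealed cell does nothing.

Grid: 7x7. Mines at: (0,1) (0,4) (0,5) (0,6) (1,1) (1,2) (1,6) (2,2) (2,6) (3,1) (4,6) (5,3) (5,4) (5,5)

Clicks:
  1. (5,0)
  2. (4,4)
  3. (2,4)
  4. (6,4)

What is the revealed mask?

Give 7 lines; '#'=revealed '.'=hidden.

Answer: .......
...###.
...###.
...###.
######.
###....
###.#..

Derivation:
Click 1 (5,0) count=0: revealed 9 new [(4,0) (4,1) (4,2) (5,0) (5,1) (5,2) (6,0) (6,1) (6,2)] -> total=9
Click 2 (4,4) count=3: revealed 1 new [(4,4)] -> total=10
Click 3 (2,4) count=0: revealed 11 new [(1,3) (1,4) (1,5) (2,3) (2,4) (2,5) (3,3) (3,4) (3,5) (4,3) (4,5)] -> total=21
Click 4 (6,4) count=3: revealed 1 new [(6,4)] -> total=22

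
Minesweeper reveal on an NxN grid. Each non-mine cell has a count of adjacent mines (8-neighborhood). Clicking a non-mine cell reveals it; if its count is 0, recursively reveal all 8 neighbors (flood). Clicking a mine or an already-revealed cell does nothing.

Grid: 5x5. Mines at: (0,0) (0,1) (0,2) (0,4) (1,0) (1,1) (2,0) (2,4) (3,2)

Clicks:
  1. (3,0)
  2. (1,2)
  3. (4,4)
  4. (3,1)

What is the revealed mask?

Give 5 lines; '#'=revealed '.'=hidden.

Answer: .....
..#..
.....
##.##
...##

Derivation:
Click 1 (3,0) count=1: revealed 1 new [(3,0)] -> total=1
Click 2 (1,2) count=3: revealed 1 new [(1,2)] -> total=2
Click 3 (4,4) count=0: revealed 4 new [(3,3) (3,4) (4,3) (4,4)] -> total=6
Click 4 (3,1) count=2: revealed 1 new [(3,1)] -> total=7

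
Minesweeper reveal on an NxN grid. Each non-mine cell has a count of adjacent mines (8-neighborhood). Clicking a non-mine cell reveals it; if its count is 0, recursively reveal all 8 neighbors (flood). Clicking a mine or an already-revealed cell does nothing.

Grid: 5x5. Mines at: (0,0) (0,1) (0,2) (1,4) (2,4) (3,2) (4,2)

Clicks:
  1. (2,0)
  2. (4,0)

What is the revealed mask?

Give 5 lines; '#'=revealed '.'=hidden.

Click 1 (2,0) count=0: revealed 8 new [(1,0) (1,1) (2,0) (2,1) (3,0) (3,1) (4,0) (4,1)] -> total=8
Click 2 (4,0) count=0: revealed 0 new [(none)] -> total=8

Answer: .....
##...
##...
##...
##...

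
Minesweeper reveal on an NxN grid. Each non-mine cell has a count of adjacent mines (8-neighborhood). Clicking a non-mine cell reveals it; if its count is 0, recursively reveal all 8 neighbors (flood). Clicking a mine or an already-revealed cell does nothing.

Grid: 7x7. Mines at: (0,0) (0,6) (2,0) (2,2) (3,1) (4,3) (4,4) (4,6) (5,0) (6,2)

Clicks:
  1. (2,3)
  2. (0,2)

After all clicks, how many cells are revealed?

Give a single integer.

Click 1 (2,3) count=1: revealed 1 new [(2,3)] -> total=1
Click 2 (0,2) count=0: revealed 18 new [(0,1) (0,2) (0,3) (0,4) (0,5) (1,1) (1,2) (1,3) (1,4) (1,5) (1,6) (2,4) (2,5) (2,6) (3,3) (3,4) (3,5) (3,6)] -> total=19

Answer: 19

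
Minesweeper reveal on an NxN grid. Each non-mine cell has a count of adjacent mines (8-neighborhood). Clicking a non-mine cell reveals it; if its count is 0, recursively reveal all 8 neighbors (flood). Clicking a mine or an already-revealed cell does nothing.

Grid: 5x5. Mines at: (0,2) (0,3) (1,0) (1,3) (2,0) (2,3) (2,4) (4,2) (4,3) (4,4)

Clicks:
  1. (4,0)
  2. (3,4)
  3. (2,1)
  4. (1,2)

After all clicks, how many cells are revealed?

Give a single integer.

Answer: 7

Derivation:
Click 1 (4,0) count=0: revealed 4 new [(3,0) (3,1) (4,0) (4,1)] -> total=4
Click 2 (3,4) count=4: revealed 1 new [(3,4)] -> total=5
Click 3 (2,1) count=2: revealed 1 new [(2,1)] -> total=6
Click 4 (1,2) count=4: revealed 1 new [(1,2)] -> total=7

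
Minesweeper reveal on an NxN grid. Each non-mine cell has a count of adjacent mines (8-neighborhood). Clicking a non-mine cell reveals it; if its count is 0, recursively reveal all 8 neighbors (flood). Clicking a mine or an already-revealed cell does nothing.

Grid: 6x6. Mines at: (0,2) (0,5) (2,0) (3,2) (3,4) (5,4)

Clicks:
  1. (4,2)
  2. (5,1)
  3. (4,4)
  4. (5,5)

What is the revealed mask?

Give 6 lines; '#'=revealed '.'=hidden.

Click 1 (4,2) count=1: revealed 1 new [(4,2)] -> total=1
Click 2 (5,1) count=0: revealed 9 new [(3,0) (3,1) (4,0) (4,1) (4,3) (5,0) (5,1) (5,2) (5,3)] -> total=10
Click 3 (4,4) count=2: revealed 1 new [(4,4)] -> total=11
Click 4 (5,5) count=1: revealed 1 new [(5,5)] -> total=12

Answer: ......
......
......
##....
#####.
####.#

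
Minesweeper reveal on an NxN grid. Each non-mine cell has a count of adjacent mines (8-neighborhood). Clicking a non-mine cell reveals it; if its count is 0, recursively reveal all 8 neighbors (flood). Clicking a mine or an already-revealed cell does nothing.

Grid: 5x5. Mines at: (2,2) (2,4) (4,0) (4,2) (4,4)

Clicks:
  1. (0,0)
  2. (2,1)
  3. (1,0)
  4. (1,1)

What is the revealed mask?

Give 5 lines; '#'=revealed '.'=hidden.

Answer: #####
#####
##...
##...
.....

Derivation:
Click 1 (0,0) count=0: revealed 14 new [(0,0) (0,1) (0,2) (0,3) (0,4) (1,0) (1,1) (1,2) (1,3) (1,4) (2,0) (2,1) (3,0) (3,1)] -> total=14
Click 2 (2,1) count=1: revealed 0 new [(none)] -> total=14
Click 3 (1,0) count=0: revealed 0 new [(none)] -> total=14
Click 4 (1,1) count=1: revealed 0 new [(none)] -> total=14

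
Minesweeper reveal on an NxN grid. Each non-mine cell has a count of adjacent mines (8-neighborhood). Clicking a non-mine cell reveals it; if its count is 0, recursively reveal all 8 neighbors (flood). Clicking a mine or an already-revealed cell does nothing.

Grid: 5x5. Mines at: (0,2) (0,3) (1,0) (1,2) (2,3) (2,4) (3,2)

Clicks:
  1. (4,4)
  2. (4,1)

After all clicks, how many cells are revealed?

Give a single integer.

Answer: 5

Derivation:
Click 1 (4,4) count=0: revealed 4 new [(3,3) (3,4) (4,3) (4,4)] -> total=4
Click 2 (4,1) count=1: revealed 1 new [(4,1)] -> total=5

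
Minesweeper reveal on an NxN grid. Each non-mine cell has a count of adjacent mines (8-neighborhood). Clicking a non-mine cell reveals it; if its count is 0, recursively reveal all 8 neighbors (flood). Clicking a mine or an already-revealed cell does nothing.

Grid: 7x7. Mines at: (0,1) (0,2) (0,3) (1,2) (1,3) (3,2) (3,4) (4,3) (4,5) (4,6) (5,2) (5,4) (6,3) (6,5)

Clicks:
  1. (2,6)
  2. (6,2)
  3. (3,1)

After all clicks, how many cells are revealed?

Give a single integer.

Click 1 (2,6) count=0: revealed 11 new [(0,4) (0,5) (0,6) (1,4) (1,5) (1,6) (2,4) (2,5) (2,6) (3,5) (3,6)] -> total=11
Click 2 (6,2) count=2: revealed 1 new [(6,2)] -> total=12
Click 3 (3,1) count=1: revealed 1 new [(3,1)] -> total=13

Answer: 13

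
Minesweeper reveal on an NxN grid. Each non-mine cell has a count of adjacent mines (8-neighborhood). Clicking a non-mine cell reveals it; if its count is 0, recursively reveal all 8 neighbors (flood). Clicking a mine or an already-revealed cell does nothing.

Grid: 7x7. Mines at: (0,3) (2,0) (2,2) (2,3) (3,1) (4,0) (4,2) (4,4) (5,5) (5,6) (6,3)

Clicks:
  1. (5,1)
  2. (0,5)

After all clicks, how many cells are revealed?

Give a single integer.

Click 1 (5,1) count=2: revealed 1 new [(5,1)] -> total=1
Click 2 (0,5) count=0: revealed 14 new [(0,4) (0,5) (0,6) (1,4) (1,5) (1,6) (2,4) (2,5) (2,6) (3,4) (3,5) (3,6) (4,5) (4,6)] -> total=15

Answer: 15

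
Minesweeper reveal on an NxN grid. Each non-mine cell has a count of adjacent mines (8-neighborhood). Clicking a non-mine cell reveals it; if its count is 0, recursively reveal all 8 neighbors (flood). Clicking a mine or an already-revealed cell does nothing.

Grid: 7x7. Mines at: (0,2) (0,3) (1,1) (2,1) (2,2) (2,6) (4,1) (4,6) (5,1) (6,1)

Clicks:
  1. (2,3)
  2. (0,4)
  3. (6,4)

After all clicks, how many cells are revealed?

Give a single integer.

Answer: 25

Derivation:
Click 1 (2,3) count=1: revealed 1 new [(2,3)] -> total=1
Click 2 (0,4) count=1: revealed 1 new [(0,4)] -> total=2
Click 3 (6,4) count=0: revealed 23 new [(1,3) (1,4) (1,5) (2,4) (2,5) (3,2) (3,3) (3,4) (3,5) (4,2) (4,3) (4,4) (4,5) (5,2) (5,3) (5,4) (5,5) (5,6) (6,2) (6,3) (6,4) (6,5) (6,6)] -> total=25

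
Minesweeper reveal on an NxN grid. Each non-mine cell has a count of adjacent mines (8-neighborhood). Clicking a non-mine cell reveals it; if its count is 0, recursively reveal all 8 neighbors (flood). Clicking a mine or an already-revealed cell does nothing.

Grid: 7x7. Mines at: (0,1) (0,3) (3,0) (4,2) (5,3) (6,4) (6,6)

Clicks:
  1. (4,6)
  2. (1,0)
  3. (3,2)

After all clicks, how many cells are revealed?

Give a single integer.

Click 1 (4,6) count=0: revealed 28 new [(0,4) (0,5) (0,6) (1,1) (1,2) (1,3) (1,4) (1,5) (1,6) (2,1) (2,2) (2,3) (2,4) (2,5) (2,6) (3,1) (3,2) (3,3) (3,4) (3,5) (3,6) (4,3) (4,4) (4,5) (4,6) (5,4) (5,5) (5,6)] -> total=28
Click 2 (1,0) count=1: revealed 1 new [(1,0)] -> total=29
Click 3 (3,2) count=1: revealed 0 new [(none)] -> total=29

Answer: 29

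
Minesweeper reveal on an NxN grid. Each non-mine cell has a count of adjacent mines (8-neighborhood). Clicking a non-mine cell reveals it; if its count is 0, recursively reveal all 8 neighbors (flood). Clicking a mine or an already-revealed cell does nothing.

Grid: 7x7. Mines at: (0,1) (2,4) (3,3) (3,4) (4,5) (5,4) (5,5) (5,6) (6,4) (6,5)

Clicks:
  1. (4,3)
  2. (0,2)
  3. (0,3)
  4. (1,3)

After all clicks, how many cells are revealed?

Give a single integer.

Answer: 15

Derivation:
Click 1 (4,3) count=3: revealed 1 new [(4,3)] -> total=1
Click 2 (0,2) count=1: revealed 1 new [(0,2)] -> total=2
Click 3 (0,3) count=0: revealed 13 new [(0,3) (0,4) (0,5) (0,6) (1,2) (1,3) (1,4) (1,5) (1,6) (2,5) (2,6) (3,5) (3,6)] -> total=15
Click 4 (1,3) count=1: revealed 0 new [(none)] -> total=15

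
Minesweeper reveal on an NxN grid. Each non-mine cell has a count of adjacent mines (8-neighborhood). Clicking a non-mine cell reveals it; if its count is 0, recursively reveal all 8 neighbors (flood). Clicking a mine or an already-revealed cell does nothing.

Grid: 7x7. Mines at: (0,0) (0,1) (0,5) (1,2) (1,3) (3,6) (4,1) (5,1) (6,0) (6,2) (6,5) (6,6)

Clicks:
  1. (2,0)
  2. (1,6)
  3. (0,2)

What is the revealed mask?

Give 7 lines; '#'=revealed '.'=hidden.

Click 1 (2,0) count=0: revealed 6 new [(1,0) (1,1) (2,0) (2,1) (3,0) (3,1)] -> total=6
Click 2 (1,6) count=1: revealed 1 new [(1,6)] -> total=7
Click 3 (0,2) count=3: revealed 1 new [(0,2)] -> total=8

Answer: ..#....
##....#
##.....
##.....
.......
.......
.......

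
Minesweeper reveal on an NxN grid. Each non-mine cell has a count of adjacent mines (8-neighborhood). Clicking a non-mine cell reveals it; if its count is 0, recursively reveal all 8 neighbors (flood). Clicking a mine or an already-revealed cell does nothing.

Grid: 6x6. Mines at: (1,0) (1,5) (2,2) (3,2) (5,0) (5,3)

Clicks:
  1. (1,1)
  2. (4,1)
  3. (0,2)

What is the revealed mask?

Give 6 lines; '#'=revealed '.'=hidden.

Click 1 (1,1) count=2: revealed 1 new [(1,1)] -> total=1
Click 2 (4,1) count=2: revealed 1 new [(4,1)] -> total=2
Click 3 (0,2) count=0: revealed 7 new [(0,1) (0,2) (0,3) (0,4) (1,2) (1,3) (1,4)] -> total=9

Answer: .####.
.####.
......
......
.#....
......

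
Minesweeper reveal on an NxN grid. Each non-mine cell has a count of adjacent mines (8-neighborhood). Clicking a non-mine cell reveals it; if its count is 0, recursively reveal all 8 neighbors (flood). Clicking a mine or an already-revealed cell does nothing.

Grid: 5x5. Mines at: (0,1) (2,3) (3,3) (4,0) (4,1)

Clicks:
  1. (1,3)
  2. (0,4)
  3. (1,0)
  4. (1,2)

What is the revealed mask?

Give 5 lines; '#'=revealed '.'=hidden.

Answer: ..###
#.###
.....
.....
.....

Derivation:
Click 1 (1,3) count=1: revealed 1 new [(1,3)] -> total=1
Click 2 (0,4) count=0: revealed 5 new [(0,2) (0,3) (0,4) (1,2) (1,4)] -> total=6
Click 3 (1,0) count=1: revealed 1 new [(1,0)] -> total=7
Click 4 (1,2) count=2: revealed 0 new [(none)] -> total=7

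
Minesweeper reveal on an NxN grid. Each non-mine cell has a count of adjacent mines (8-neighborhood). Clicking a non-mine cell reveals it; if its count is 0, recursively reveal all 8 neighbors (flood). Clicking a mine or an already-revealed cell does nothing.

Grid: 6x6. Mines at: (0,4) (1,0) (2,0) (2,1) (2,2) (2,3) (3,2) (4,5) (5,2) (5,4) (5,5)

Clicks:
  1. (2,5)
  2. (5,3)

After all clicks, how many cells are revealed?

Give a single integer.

Click 1 (2,5) count=0: revealed 6 new [(1,4) (1,5) (2,4) (2,5) (3,4) (3,5)] -> total=6
Click 2 (5,3) count=2: revealed 1 new [(5,3)] -> total=7

Answer: 7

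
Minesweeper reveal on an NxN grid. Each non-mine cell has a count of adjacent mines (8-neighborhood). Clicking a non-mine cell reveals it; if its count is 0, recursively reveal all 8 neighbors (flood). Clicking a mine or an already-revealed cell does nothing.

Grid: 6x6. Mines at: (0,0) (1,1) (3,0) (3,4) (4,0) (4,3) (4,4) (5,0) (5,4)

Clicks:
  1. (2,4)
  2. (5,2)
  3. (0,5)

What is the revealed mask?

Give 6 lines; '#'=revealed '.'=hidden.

Click 1 (2,4) count=1: revealed 1 new [(2,4)] -> total=1
Click 2 (5,2) count=1: revealed 1 new [(5,2)] -> total=2
Click 3 (0,5) count=0: revealed 11 new [(0,2) (0,3) (0,4) (0,5) (1,2) (1,3) (1,4) (1,5) (2,2) (2,3) (2,5)] -> total=13

Answer: ..####
..####
..####
......
......
..#...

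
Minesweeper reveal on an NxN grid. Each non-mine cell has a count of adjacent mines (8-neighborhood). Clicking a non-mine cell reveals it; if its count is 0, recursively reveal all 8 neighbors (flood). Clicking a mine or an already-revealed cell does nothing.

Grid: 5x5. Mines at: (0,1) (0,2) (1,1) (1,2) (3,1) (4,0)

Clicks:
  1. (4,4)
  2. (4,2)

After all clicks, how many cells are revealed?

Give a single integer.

Click 1 (4,4) count=0: revealed 13 new [(0,3) (0,4) (1,3) (1,4) (2,2) (2,3) (2,4) (3,2) (3,3) (3,4) (4,2) (4,3) (4,4)] -> total=13
Click 2 (4,2) count=1: revealed 0 new [(none)] -> total=13

Answer: 13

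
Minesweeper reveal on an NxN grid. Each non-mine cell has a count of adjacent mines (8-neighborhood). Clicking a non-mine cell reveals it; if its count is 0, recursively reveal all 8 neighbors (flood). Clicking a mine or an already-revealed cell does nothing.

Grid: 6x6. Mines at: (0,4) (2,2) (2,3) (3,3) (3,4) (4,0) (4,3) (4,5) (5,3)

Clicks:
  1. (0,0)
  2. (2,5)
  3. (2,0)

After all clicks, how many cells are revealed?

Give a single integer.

Click 1 (0,0) count=0: revealed 12 new [(0,0) (0,1) (0,2) (0,3) (1,0) (1,1) (1,2) (1,3) (2,0) (2,1) (3,0) (3,1)] -> total=12
Click 2 (2,5) count=1: revealed 1 new [(2,5)] -> total=13
Click 3 (2,0) count=0: revealed 0 new [(none)] -> total=13

Answer: 13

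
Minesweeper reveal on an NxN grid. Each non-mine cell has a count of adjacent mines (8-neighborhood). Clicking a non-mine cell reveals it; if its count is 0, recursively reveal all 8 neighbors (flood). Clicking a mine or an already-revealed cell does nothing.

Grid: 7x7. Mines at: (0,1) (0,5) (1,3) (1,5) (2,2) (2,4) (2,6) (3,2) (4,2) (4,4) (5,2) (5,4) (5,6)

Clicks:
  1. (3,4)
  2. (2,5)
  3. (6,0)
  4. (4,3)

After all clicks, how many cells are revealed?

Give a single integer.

Click 1 (3,4) count=2: revealed 1 new [(3,4)] -> total=1
Click 2 (2,5) count=3: revealed 1 new [(2,5)] -> total=2
Click 3 (6,0) count=0: revealed 12 new [(1,0) (1,1) (2,0) (2,1) (3,0) (3,1) (4,0) (4,1) (5,0) (5,1) (6,0) (6,1)] -> total=14
Click 4 (4,3) count=5: revealed 1 new [(4,3)] -> total=15

Answer: 15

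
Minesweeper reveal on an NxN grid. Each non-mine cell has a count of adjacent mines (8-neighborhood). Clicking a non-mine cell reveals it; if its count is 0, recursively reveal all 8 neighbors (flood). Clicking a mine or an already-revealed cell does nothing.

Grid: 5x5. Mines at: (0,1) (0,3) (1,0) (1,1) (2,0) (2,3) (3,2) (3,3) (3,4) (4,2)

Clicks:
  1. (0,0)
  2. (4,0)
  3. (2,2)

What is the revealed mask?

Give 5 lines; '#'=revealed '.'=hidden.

Answer: #....
.....
..#..
##...
##...

Derivation:
Click 1 (0,0) count=3: revealed 1 new [(0,0)] -> total=1
Click 2 (4,0) count=0: revealed 4 new [(3,0) (3,1) (4,0) (4,1)] -> total=5
Click 3 (2,2) count=4: revealed 1 new [(2,2)] -> total=6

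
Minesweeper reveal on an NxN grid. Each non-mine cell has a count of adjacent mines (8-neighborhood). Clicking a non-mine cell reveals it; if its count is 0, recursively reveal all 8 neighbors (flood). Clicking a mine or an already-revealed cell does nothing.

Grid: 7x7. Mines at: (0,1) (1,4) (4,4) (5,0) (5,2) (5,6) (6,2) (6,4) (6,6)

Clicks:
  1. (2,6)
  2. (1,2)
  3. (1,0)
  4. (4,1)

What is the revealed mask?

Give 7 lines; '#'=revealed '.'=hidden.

Click 1 (2,6) count=0: revealed 10 new [(0,5) (0,6) (1,5) (1,6) (2,5) (2,6) (3,5) (3,6) (4,5) (4,6)] -> total=10
Click 2 (1,2) count=1: revealed 1 new [(1,2)] -> total=11
Click 3 (1,0) count=1: revealed 1 new [(1,0)] -> total=12
Click 4 (4,1) count=2: revealed 1 new [(4,1)] -> total=13

Answer: .....##
#.#..##
.....##
.....##
.#...##
.......
.......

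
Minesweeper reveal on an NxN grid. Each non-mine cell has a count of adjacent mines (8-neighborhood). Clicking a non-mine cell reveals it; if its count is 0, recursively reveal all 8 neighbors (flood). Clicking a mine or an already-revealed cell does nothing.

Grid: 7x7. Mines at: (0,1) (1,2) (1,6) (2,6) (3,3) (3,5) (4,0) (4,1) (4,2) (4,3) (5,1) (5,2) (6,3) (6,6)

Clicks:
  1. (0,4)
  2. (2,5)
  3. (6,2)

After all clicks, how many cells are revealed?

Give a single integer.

Answer: 10

Derivation:
Click 1 (0,4) count=0: revealed 9 new [(0,3) (0,4) (0,5) (1,3) (1,4) (1,5) (2,3) (2,4) (2,5)] -> total=9
Click 2 (2,5) count=3: revealed 0 new [(none)] -> total=9
Click 3 (6,2) count=3: revealed 1 new [(6,2)] -> total=10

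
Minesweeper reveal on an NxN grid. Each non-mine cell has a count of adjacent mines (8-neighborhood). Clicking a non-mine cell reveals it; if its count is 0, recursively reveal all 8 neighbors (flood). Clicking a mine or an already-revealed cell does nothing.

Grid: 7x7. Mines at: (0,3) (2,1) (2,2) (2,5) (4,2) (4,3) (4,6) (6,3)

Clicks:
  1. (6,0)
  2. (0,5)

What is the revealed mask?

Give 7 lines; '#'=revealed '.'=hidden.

Answer: ....###
....###
.......
##.....
##.....
###....
###....

Derivation:
Click 1 (6,0) count=0: revealed 10 new [(3,0) (3,1) (4,0) (4,1) (5,0) (5,1) (5,2) (6,0) (6,1) (6,2)] -> total=10
Click 2 (0,5) count=0: revealed 6 new [(0,4) (0,5) (0,6) (1,4) (1,5) (1,6)] -> total=16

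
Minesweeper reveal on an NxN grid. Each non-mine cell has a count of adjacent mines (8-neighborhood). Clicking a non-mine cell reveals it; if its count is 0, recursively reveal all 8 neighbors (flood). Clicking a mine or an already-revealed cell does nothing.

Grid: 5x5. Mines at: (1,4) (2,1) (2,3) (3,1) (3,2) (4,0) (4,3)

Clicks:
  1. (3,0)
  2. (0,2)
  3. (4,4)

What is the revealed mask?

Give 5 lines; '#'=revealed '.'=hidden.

Answer: ####.
####.
.....
#....
....#

Derivation:
Click 1 (3,0) count=3: revealed 1 new [(3,0)] -> total=1
Click 2 (0,2) count=0: revealed 8 new [(0,0) (0,1) (0,2) (0,3) (1,0) (1,1) (1,2) (1,3)] -> total=9
Click 3 (4,4) count=1: revealed 1 new [(4,4)] -> total=10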